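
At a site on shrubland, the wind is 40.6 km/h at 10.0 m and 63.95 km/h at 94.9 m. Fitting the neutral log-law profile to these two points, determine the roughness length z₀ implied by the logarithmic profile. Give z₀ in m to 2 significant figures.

z₀ ≈ 0.20 m

Log law: V(z) ∝ ln(z/z₀). With r = V₁/V₂ = 40.6/63.95 = 0.63487,
r · ln(z₂/z₀) = ln(z₁/z₀) ⇒ ln z₀ = (ln z₁ − r·ln z₂)/(1 − r)
ln z₀ = (2.30259 − 0.63487×4.55282) / 0.36513 = -1.6100
z₀ = exp(-1.6100) = 0.1999 m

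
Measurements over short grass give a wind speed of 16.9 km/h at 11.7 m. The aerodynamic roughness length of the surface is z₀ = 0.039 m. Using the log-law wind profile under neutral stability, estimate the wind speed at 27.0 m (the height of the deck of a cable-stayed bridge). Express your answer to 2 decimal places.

Log law: V(z) ∝ ln(z/z₀), so V₂/V₁ = ln(z₂/z₀) / ln(z₁/z₀).
ln(27.0/0.039) = 6.5400, ln(11.7/0.039) = 5.7038
V₂ = 16.9 × 6.5400/5.7038 = 16.9 × 1.1466 = 19.3778 km/h

19.38 km/h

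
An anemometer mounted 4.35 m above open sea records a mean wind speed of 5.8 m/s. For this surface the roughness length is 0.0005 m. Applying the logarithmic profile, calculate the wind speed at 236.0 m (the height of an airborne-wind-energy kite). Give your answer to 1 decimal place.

Log law: V(z) ∝ ln(z/z₀), so V₂/V₁ = ln(z₂/z₀) / ln(z₁/z₀).
ln(236.0/0.0005) = 13.0647, ln(4.35/0.0005) = 9.0711
V₂ = 5.8 × 13.0647/9.0711 = 5.8 × 1.4403 = 8.3535 m/s

8.4 m/s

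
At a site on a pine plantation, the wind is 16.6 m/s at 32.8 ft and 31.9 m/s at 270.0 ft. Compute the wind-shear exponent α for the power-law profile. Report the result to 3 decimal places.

α ≈ 0.310

Power law: V₂/V₁ = (z₂/z₁)^α ⇒ α = ln(V₂/V₁) / ln(z₂/z₁)
α = ln(31.9/16.6) / ln(270.0/32.8) = ln(1.9217) / ln(8.2317)
  = 0.65320 / 2.10799 = 0.30987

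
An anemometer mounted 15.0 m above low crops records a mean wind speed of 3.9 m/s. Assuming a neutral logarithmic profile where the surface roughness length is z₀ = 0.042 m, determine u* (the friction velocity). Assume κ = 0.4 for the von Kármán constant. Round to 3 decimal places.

u* ≈ 0.265 m/s

Log law: V(z) = (u*/κ) · ln(z/z₀) ⇒ u* = κ · V / ln(z/z₀)
u* = 0.4 × 3.9 / ln(15.0/0.042) = 0.4 × 3.9 / 5.8781
   = 1.5600 / 5.8781 = 0.2654 m/s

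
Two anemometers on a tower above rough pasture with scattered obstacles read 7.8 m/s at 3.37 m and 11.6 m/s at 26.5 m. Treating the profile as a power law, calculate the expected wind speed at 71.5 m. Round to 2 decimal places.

First find α: α = ln(V₂/V₁)/ln(z₂/z₁) = ln(11.6/7.8)/ln(26.5/3.37) = 0.39688/2.06223 = 0.1925
Extrapolate from 26.5 m to 71.5 m: V₃ = 11.6 × (71.5/26.5)^0.1925 = 11.6 × 1.2105 = 14.0416 m/s

14.04 m/s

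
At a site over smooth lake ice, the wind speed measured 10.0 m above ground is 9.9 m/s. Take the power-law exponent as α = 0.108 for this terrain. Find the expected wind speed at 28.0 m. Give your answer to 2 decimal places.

11.06 m/s

Power-law profile: V₂ = V₁ · (z₂/z₁)^α
V₂ = 9.9 × (28.0/10.0)^0.108 = 9.9 × (2.8000)^0.108
    = 9.9 × 1.1176 = 11.0644 m/s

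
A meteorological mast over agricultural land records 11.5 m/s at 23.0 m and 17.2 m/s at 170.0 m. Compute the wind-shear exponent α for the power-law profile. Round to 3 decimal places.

α ≈ 0.201

Power law: V₂/V₁ = (z₂/z₁)^α ⇒ α = ln(V₂/V₁) / ln(z₂/z₁)
α = ln(17.2/11.5) / ln(170.0/23.0) = ln(1.4957) / ln(7.3913)
  = 0.40256 / 2.00030 = 0.20125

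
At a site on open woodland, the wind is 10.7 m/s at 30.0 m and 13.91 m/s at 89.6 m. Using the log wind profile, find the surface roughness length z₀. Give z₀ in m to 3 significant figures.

z₀ ≈ 0.782 m

Log law: V(z) ∝ ln(z/z₀). With r = V₁/V₂ = 10.7/13.91 = 0.76923,
r · ln(z₂/z₀) = ln(z₁/z₀) ⇒ ln z₀ = (ln z₁ − r·ln z₂)/(1 − r)
ln z₀ = (3.40120 − 0.76923×4.49536) / 0.23077 = -0.2460
z₀ = exp(-0.2460) = 0.7819 m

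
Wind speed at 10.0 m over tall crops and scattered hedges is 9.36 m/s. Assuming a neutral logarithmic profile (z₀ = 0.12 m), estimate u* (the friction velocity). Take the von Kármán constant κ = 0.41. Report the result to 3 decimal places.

Log law: V(z) = (u*/κ) · ln(z/z₀) ⇒ u* = κ · V / ln(z/z₀)
u* = 0.41 × 9.36 / ln(10.0/0.12) = 0.41 × 9.36 / 4.4228
   = 3.8376 / 4.4228 = 0.8677 m/s

u* ≈ 0.868 m/s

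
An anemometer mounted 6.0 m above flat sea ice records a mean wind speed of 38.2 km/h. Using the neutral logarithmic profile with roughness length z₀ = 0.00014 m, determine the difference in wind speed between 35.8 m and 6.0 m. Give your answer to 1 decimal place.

Log law: V₂ = V₁ · ln(z₂/z₀)/ln(z₁/z₀) = 38.2 × 12.4518/10.6656 = 44.5974 km/h
ΔV = 44.5974 − 38.2 = 6.3974 km/h

6.4 km/h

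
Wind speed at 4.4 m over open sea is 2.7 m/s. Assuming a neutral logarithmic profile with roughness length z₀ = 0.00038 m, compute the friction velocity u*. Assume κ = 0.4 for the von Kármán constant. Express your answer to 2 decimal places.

u* ≈ 0.12 m/s

Log law: V(z) = (u*/κ) · ln(z/z₀) ⇒ u* = κ · V / ln(z/z₀)
u* = 0.4 × 2.7 / ln(4.4/0.00038) = 0.4 × 2.7 / 9.3569
   = 1.0800 / 9.3569 = 0.1154 m/s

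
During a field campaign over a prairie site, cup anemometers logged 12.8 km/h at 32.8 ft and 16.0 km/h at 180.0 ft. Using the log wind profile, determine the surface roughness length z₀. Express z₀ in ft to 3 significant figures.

Log law: V(z) ∝ ln(z/z₀). With r = V₁/V₂ = 12.8/16.0 = 0.80000,
r · ln(z₂/z₀) = ln(z₁/z₀) ⇒ ln z₀ = (ln z₁ − r·ln z₂)/(1 − r)
ln z₀ = (3.49043 − 0.80000×5.19296) / 0.20000 = -3.3197
z₀ = exp(-3.3197) = 0.03616 ft

z₀ ≈ 0.0362 ft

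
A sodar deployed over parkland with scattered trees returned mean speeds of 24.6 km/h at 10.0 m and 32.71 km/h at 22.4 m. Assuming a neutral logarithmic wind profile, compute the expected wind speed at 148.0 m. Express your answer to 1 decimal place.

51.7 km/h

Log law: V ∝ ln(z/z₀). From the pair, with r = V₁/V₂ = 0.75206,
ln z₀ = (ln z₁ − r·ln z₂)/(1 − r) = (2.3026 − 0.75206×3.1091)/0.24794 = -0.1437 → z₀ = 0.8662 m
V₃ = V₁ · ln(z₃/z₀)/ln(z₁/z₀) = 24.6 × 5.1409/2.4463 = 51.6974 km/h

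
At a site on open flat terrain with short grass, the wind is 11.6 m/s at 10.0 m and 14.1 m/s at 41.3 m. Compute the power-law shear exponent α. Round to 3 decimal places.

Power law: V₂/V₁ = (z₂/z₁)^α ⇒ α = ln(V₂/V₁) / ln(z₂/z₁)
α = ln(14.1/11.6) / ln(41.3/10.0) = ln(1.2155) / ln(4.1300)
  = 0.19517 / 1.41828 = 0.13761

α ≈ 0.138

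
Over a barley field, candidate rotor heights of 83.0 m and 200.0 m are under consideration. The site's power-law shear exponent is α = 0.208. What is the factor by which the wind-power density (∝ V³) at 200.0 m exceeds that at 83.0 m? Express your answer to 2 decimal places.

1.73

Speed ratio: V_B/V_A = (z_B/z_A)^α = (200.0/83.0)^0.208 = (2.4096)^0.208 = 1.20073
Power-density ratio: P_B/P_A = (V_B/V_A)³ = (1.20073)³ = 1.73116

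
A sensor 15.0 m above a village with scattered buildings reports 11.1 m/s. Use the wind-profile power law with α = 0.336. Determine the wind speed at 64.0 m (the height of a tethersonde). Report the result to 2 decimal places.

Power-law profile: V₂ = V₁ · (z₂/z₁)^α
V₂ = 11.1 × (64.0/15.0)^0.336 = 11.1 × (4.2667)^0.336
    = 11.1 × 1.6282 = 18.0731 m/s

18.07 m/s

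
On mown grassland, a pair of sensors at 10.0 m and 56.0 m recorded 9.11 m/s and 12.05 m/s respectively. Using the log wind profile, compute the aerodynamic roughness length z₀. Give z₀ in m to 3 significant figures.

z₀ ≈ 0.0480 m

Log law: V(z) ∝ ln(z/z₀). With r = V₁/V₂ = 9.11/12.05 = 0.75602,
r · ln(z₂/z₀) = ln(z₁/z₀) ⇒ ln z₀ = (ln z₁ − r·ln z₂)/(1 − r)
ln z₀ = (2.30259 − 0.75602×4.02535) / 0.24398 = -3.0356
z₀ = exp(-3.0356) = 0.04804 m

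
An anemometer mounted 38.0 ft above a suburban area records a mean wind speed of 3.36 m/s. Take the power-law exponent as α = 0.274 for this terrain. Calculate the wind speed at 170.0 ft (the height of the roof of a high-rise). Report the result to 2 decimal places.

5.07 m/s

Power-law profile: V₂ = V₁ · (z₂/z₁)^α
V₂ = 3.36 × (170.0/38.0)^0.274 = 3.36 × (4.4737)^0.274
    = 3.36 × 1.5076 = 5.0655 m/s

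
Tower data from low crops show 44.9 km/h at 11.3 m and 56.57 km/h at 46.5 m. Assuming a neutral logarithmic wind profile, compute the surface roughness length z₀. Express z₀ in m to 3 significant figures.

z₀ ≈ 0.0489 m

Log law: V(z) ∝ ln(z/z₀). With r = V₁/V₂ = 44.9/56.57 = 0.79371,
r · ln(z₂/z₀) = ln(z₁/z₀) ⇒ ln z₀ = (ln z₁ − r·ln z₂)/(1 − r)
ln z₀ = (2.42480 − 0.79371×3.83945) / 0.20629 = -3.0180
z₀ = exp(-3.0180) = 0.04890 m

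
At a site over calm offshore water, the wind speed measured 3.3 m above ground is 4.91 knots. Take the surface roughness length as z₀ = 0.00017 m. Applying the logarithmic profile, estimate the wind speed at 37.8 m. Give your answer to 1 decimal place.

Log law: V(z) ∝ ln(z/z₀), so V₂/V₁ = ln(z₂/z₀) / ln(z₁/z₀).
ln(37.8/0.00017) = 12.3120, ln(3.3/0.00017) = 9.8736
V₂ = 4.91 × 12.3120/9.8736 = 4.91 × 1.2470 = 6.1226 knots

6.1 knots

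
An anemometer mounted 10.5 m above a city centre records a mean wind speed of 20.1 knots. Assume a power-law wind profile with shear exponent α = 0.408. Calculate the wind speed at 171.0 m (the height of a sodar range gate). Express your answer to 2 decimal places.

Power-law profile: V₂ = V₁ · (z₂/z₁)^α
V₂ = 20.1 × (171.0/10.5)^0.408 = 20.1 × (16.2857)^0.408
    = 20.1 × 3.1219 = 62.7499 knots

62.75 knots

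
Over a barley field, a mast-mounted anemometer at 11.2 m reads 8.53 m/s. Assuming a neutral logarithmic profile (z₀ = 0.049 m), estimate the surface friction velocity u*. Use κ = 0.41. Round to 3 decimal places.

u* ≈ 0.644 m/s

Log law: V(z) = (u*/κ) · ln(z/z₀) ⇒ u* = κ · V / ln(z/z₀)
u* = 0.41 × 8.53 / ln(11.2/0.049) = 0.41 × 8.53 / 5.4318
   = 3.4973 / 5.4318 = 0.6439 m/s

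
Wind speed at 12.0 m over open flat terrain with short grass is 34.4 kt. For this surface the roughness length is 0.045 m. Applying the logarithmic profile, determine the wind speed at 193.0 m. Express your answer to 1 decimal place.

51.5 kt

Log law: V(z) ∝ ln(z/z₀), so V₂/V₁ = ln(z₂/z₀) / ln(z₁/z₀).
ln(193.0/0.045) = 8.3638, ln(12.0/0.045) = 5.5860
V₂ = 34.4 × 8.3638/5.5860 = 34.4 × 1.4973 = 51.5063 kt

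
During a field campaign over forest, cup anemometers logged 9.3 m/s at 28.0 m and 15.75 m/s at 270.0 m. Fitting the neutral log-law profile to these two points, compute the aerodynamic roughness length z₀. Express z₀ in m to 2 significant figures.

z₀ ≈ 1.1 m

Log law: V(z) ∝ ln(z/z₀). With r = V₁/V₂ = 9.3/15.75 = 0.59048,
r · ln(z₂/z₀) = ln(z₁/z₀) ⇒ ln z₀ = (ln z₁ − r·ln z₂)/(1 − r)
ln z₀ = (3.33220 − 0.59048×5.59842) / 0.40952 = 0.0646
z₀ = exp(0.0646) = 1.067 m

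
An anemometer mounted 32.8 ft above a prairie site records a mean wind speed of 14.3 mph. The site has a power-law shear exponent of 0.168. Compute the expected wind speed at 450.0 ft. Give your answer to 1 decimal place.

22.2 mph

Power-law profile: V₂ = V₁ · (z₂/z₁)^α
V₂ = 14.3 × (450.0/32.8)^0.168 = 14.3 × (13.7195)^0.168
    = 14.3 × 1.5526 = 22.2029 mph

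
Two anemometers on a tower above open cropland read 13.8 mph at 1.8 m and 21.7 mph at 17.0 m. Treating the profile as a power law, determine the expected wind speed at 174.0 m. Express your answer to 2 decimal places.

34.68 mph

First find α: α = ln(V₂/V₁)/ln(z₂/z₁) = ln(21.7/13.8)/ln(17.0/1.8) = 0.45264/2.24543 = 0.2016
Extrapolate from 17.0 m to 174.0 m: V₃ = 21.7 × (174.0/17.0)^0.2016 = 21.7 × 1.5982 = 34.6801 mph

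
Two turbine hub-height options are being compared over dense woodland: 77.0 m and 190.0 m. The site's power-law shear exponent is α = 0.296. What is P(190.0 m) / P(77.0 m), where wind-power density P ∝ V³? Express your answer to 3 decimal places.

Speed ratio: V_B/V_A = (z_B/z_A)^α = (190.0/77.0)^0.296 = (2.4675)^0.296 = 1.30650
Power-density ratio: P_B/P_A = (V_B/V_A)³ = (1.30650)³ = 2.23013

2.230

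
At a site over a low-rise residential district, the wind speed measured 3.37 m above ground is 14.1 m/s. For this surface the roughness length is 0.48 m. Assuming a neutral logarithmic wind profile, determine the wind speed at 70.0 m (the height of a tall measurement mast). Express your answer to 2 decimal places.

36.05 m/s

Log law: V(z) ∝ ln(z/z₀), so V₂/V₁ = ln(z₂/z₀) / ln(z₁/z₀).
ln(70.0/0.48) = 4.9825, ln(3.37/0.48) = 1.9489
V₂ = 14.1 × 4.9825/1.9489 = 14.1 × 2.5566 = 36.0477 m/s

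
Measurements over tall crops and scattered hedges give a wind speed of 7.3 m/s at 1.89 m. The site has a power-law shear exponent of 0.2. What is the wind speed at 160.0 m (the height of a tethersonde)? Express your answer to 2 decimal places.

Power-law profile: V₂ = V₁ · (z₂/z₁)^α
V₂ = 7.3 × (160.0/1.89)^0.2 = 7.3 × (84.6561)^0.2
    = 7.3 × 2.4296 = 17.7360 m/s

17.74 m/s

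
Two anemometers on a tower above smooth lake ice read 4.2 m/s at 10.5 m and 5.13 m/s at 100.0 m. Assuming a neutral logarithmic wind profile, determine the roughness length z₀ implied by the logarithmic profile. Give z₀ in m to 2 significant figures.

Log law: V(z) ∝ ln(z/z₀). With r = V₁/V₂ = 4.2/5.13 = 0.81871,
r · ln(z₂/z₀) = ln(z₁/z₀) ⇒ ln z₀ = (ln z₁ − r·ln z₂)/(1 − r)
ln z₀ = (2.35138 − 0.81871×4.60517) / 0.18129 = -7.8271
z₀ = exp(-7.8271) = 0.0003988 m

z₀ ≈ 0.00040 m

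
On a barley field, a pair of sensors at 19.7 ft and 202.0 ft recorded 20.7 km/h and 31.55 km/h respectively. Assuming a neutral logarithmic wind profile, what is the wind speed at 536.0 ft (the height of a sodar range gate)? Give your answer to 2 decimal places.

Log law: V ∝ ln(z/z₀). From the pair, with r = V₁/V₂ = 0.65610,
ln z₀ = (ln z₁ − r·ln z₂)/(1 − r) = (2.9806 − 0.65610×5.3083)/0.34390 = -1.4601 → z₀ = 0.2322 ft
V₃ = V₁ · ln(z₃/z₀)/ln(z₁/z₀) = 20.7 × 7.7443/4.4408 = 36.0989 km/h

36.10 km/h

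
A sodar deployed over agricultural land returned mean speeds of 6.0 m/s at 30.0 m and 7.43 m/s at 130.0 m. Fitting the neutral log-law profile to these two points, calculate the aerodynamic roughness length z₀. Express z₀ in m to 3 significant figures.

z₀ ≈ 0.0638 m

Log law: V(z) ∝ ln(z/z₀). With r = V₁/V₂ = 6.0/7.43 = 0.80754,
r · ln(z₂/z₀) = ln(z₁/z₀) ⇒ ln z₀ = (ln z₁ − r·ln z₂)/(1 − r)
ln z₀ = (3.40120 − 0.80754×4.86753) / 0.19246 = -2.7513
z₀ = exp(-2.7513) = 0.06385 m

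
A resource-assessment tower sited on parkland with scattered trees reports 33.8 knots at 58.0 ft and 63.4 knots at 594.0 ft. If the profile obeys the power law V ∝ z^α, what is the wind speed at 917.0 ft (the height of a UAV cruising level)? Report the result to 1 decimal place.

71.3 knots

First find α: α = ln(V₂/V₁)/ln(z₂/z₁) = ln(63.4/33.8)/ln(594.0/58.0) = 0.62900/2.32644 = 0.2704
Extrapolate from 594.0 ft to 917.0 ft: V₃ = 63.4 × (917.0/594.0)^0.2704 = 63.4 × 1.1246 = 71.2979 knots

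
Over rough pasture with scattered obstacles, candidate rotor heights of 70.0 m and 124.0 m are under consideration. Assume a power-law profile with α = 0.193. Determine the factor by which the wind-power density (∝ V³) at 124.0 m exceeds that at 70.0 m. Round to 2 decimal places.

1.39

Speed ratio: V_B/V_A = (z_B/z_A)^α = (124.0/70.0)^0.193 = (1.7714)^0.193 = 1.11667
Power-density ratio: P_B/P_A = (V_B/V_A)³ = (1.11667)³ = 1.39245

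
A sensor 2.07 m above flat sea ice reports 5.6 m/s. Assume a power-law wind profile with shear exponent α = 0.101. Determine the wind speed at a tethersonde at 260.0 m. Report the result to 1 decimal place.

Power-law profile: V₂ = V₁ · (z₂/z₁)^α
V₂ = 5.6 × (260.0/2.07)^0.101 = 5.6 × (125.6039)^0.101
    = 5.6 × 1.6293 = 9.1240 m/s

9.1 m/s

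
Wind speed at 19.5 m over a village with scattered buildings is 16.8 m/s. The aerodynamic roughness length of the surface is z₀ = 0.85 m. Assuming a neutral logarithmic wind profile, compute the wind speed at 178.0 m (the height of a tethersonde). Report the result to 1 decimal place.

28.7 m/s

Log law: V(z) ∝ ln(z/z₀), so V₂/V₁ = ln(z₂/z₀) / ln(z₁/z₀).
ln(178.0/0.85) = 5.3443, ln(19.5/0.85) = 3.1329
V₂ = 16.8 × 5.3443/3.1329 = 16.8 × 1.7058 = 28.6582 m/s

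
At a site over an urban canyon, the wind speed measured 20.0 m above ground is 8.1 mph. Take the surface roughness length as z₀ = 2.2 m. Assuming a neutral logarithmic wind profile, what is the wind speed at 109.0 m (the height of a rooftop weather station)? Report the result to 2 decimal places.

14.32 mph

Log law: V(z) ∝ ln(z/z₀), so V₂/V₁ = ln(z₂/z₀) / ln(z₁/z₀).
ln(109.0/2.2) = 3.9029, ln(20.0/2.2) = 2.2073
V₂ = 8.1 × 3.9029/2.2073 = 8.1 × 1.7682 = 14.3224 mph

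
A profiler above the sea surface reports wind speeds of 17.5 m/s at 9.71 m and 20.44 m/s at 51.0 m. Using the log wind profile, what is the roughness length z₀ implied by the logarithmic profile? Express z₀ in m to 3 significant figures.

Log law: V(z) ∝ ln(z/z₀). With r = V₁/V₂ = 17.5/20.44 = 0.85616,
r · ln(z₂/z₀) = ln(z₁/z₀) ⇒ ln z₀ = (ln z₁ − r·ln z₂)/(1 − r)
ln z₀ = (2.27316 − 0.85616×3.93183) / 0.14384 = -7.5999
z₀ = exp(-7.5999) = 0.0005005 m

z₀ ≈ 0.000501 m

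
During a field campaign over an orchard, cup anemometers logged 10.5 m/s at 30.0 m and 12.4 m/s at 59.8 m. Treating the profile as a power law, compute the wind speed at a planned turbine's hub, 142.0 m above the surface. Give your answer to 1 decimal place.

First find α: α = ln(V₂/V₁)/ln(z₂/z₁) = ln(12.4/10.5)/ln(59.8/30.0) = 0.16632/0.68981 = 0.2411
Extrapolate from 59.8 m to 142.0 m: V₃ = 12.4 × (142.0/59.8)^0.2411 = 12.4 × 1.2319 = 15.2750 m/s

15.3 m/s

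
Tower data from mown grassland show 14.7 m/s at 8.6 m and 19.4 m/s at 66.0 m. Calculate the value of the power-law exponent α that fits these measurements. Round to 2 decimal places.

Power law: V₂/V₁ = (z₂/z₁)^α ⇒ α = ln(V₂/V₁) / ln(z₂/z₁)
α = ln(19.4/14.7) / ln(66.0/8.6) = ln(1.3197) / ln(7.6744)
  = 0.27743 / 2.03789 = 0.13613

α ≈ 0.14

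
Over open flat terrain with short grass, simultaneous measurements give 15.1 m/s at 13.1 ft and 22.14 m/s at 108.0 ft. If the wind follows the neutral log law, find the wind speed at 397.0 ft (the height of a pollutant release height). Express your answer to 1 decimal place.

26.5 m/s

Log law: V ∝ ln(z/z₀). From the pair, with r = V₁/V₂ = 0.68202,
ln z₀ = (ln z₁ − r·ln z₂)/(1 − r) = (2.5726 − 0.68202×4.6821)/0.31798 = -1.9521 → z₀ = 0.1420 ft
V₃ = V₁ · ln(z₃/z₀)/ln(z₁/z₀) = 15.1 × 7.9360/4.5247 = 26.4845 m/s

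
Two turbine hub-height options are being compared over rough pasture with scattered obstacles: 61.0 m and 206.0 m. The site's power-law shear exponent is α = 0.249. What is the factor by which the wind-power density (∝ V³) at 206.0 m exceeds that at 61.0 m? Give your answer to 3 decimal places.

Speed ratio: V_B/V_A = (z_B/z_A)^α = (206.0/61.0)^0.249 = (3.3770)^0.249 = 1.35396
Power-density ratio: P_B/P_A = (V_B/V_A)³ = (1.35396)³ = 2.48209

2.482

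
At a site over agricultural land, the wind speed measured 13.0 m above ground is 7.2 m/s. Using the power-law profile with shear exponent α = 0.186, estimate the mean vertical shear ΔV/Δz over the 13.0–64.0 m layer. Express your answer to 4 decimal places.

Power law: V₂ = V₁ · (z₂/z₁)^α = 7.2 × (4.9231)^0.186 = 9.6848 m/s
ΔV/Δz = (9.6848 − 7.2)/(64.0 − 13.0) = 2.4848/51.0000 = 0.04872 m/s/m

0.0487 m/s/m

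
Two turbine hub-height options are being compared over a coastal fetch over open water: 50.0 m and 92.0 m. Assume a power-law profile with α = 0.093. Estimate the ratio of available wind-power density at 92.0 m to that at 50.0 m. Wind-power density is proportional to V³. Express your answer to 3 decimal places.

1.185

Speed ratio: V_B/V_A = (z_B/z_A)^α = (92.0/50.0)^0.093 = (1.8400)^0.093 = 1.05835
Power-density ratio: P_B/P_A = (V_B/V_A)³ = (1.05835)³ = 1.18545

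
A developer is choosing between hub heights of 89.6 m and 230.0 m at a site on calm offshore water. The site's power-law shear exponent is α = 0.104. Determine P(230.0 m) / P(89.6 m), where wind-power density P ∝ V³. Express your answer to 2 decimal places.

1.34

Speed ratio: V_B/V_A = (z_B/z_A)^α = (230.0/89.6)^0.104 = (2.5670)^0.104 = 1.10301
Power-density ratio: P_B/P_A = (V_B/V_A)³ = (1.10301)³ = 1.34196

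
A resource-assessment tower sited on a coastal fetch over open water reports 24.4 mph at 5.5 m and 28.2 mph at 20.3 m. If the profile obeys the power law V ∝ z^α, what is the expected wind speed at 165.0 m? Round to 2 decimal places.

First find α: α = ln(V₂/V₁)/ln(z₂/z₁) = ln(28.2/24.4)/ln(20.3/5.5) = 0.14474/1.30587 = 0.1108
Extrapolate from 20.3 m to 165.0 m: V₃ = 28.2 × (165.0/20.3)^0.1108 = 28.2 × 1.2614 = 35.5721 mph

35.57 mph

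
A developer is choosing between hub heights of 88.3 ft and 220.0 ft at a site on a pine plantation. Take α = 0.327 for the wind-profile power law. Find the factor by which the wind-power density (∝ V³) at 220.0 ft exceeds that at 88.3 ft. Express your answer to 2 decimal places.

Speed ratio: V_B/V_A = (z_B/z_A)^α = (220.0/88.3)^0.327 = (2.4915)^0.327 = 1.34785
Power-density ratio: P_B/P_A = (V_B/V_A)³ = (1.34785)³ = 2.44866

2.45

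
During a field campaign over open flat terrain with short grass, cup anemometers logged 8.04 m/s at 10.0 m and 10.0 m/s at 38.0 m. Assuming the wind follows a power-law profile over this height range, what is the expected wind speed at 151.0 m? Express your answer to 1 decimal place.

12.5 m/s

First find α: α = ln(V₂/V₁)/ln(z₂/z₁) = ln(10.0/8.04)/ln(38.0/10.0) = 0.21816/1.33500 = 0.1634
Extrapolate from 38.0 m to 151.0 m: V₃ = 10.0 × (151.0/38.0)^0.1634 = 10.0 × 1.2529 = 12.5290 m/s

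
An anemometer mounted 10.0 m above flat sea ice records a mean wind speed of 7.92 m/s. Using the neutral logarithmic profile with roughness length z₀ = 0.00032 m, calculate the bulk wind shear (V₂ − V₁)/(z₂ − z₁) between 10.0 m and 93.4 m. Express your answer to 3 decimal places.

0.021 m/s/m

Log law: V₂ = V₁ · ln(z₂/z₀)/ln(z₁/z₀) = 7.92 × 12.5841/10.3498 = 9.6298 m/s
ΔV/Δz = (9.6298 − 7.92)/(93.4 − 10.0) = 1.7098/83.4000 = 0.02050 m/s/m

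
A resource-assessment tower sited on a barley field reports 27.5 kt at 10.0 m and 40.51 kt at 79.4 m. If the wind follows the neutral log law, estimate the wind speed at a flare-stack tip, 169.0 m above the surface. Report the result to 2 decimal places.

Log law: V ∝ ln(z/z₀). From the pair, with r = V₁/V₂ = 0.67884,
ln z₀ = (ln z₁ − r·ln z₂)/(1 − r) = (2.3026 − 0.67884×4.3745)/0.32116 = -2.0769 → z₀ = 0.1253 m
V₃ = V₁ · ln(z₃/z₀)/ln(z₁/z₀) = 27.5 × 7.2068/4.3795 = 45.2533 kt

45.25 kt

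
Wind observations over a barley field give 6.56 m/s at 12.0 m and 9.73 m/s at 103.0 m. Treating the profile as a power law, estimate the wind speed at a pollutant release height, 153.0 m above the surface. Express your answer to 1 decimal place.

First find α: α = ln(V₂/V₁)/ln(z₂/z₁) = ln(9.73/6.56)/ln(103.0/12.0) = 0.39422/2.14982 = 0.1834
Extrapolate from 103.0 m to 153.0 m: V₃ = 9.73 × (153.0/103.0)^0.1834 = 9.73 × 1.0753 = 10.4623 m/s

10.5 m/s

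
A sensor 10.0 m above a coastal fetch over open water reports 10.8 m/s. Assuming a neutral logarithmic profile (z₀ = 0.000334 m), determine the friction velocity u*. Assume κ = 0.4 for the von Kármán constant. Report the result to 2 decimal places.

u* ≈ 0.42 m/s

Log law: V(z) = (u*/κ) · ln(z/z₀) ⇒ u* = κ · V / ln(z/z₀)
u* = 0.4 × 10.8 / ln(10.0/0.000334) = 0.4 × 10.8 / 10.3070
   = 4.3200 / 10.3070 = 0.4191 m/s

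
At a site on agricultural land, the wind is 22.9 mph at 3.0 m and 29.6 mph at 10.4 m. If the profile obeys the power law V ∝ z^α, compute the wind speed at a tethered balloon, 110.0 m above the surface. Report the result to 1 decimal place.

First find α: α = ln(V₂/V₁)/ln(z₂/z₁) = ln(29.6/22.9)/ln(10.4/3.0) = 0.25664/1.24319 = 0.2064
Extrapolate from 10.4 m to 110.0 m: V₃ = 29.6 × (110.0/10.4)^0.2064 = 29.6 × 1.6273 = 48.1675 mph

48.2 mph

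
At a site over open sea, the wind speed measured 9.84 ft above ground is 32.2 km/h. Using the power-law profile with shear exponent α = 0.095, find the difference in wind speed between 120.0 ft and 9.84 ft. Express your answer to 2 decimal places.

Power law: V₂ = V₁ · (z₂/z₁)^α = 32.2 × (12.1951)^0.095 = 40.8360 km/h
ΔV = 40.8360 − 32.2 = 8.6360 km/h

8.64 km/h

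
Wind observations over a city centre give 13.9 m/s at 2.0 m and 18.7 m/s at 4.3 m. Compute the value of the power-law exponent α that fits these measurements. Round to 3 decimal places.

Power law: V₂/V₁ = (z₂/z₁)^α ⇒ α = ln(V₂/V₁) / ln(z₂/z₁)
α = ln(18.7/13.9) / ln(4.3/2.0) = ln(1.3453) / ln(2.1500)
  = 0.29663 / 0.76547 = 0.38752

α ≈ 0.388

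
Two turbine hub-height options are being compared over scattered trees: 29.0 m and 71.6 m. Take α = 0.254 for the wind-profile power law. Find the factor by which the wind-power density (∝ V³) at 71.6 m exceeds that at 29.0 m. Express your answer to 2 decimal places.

Speed ratio: V_B/V_A = (z_B/z_A)^α = (71.6/29.0)^0.254 = (2.4690)^0.254 = 1.25805
Power-density ratio: P_B/P_A = (V_B/V_A)³ = (1.25805)³ = 1.99112

1.99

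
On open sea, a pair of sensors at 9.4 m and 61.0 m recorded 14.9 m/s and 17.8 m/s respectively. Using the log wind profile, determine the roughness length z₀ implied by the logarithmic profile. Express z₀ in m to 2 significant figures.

z₀ ≈ 0.00063 m

Log law: V(z) ∝ ln(z/z₀). With r = V₁/V₂ = 14.9/17.8 = 0.83708,
r · ln(z₂/z₀) = ln(z₁/z₀) ⇒ ln z₀ = (ln z₁ − r·ln z₂)/(1 − r)
ln z₀ = (2.24071 − 0.83708×4.11087) / 0.16292 = -7.3681
z₀ = exp(-7.3681) = 0.0006311 m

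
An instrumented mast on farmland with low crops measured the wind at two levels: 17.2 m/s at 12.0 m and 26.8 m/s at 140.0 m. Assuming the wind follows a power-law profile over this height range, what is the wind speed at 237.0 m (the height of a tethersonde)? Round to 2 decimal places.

29.47 m/s

First find α: α = ln(V₂/V₁)/ln(z₂/z₁) = ln(26.8/17.2)/ln(140.0/12.0) = 0.44349/2.45674 = 0.1805
Extrapolate from 140.0 m to 237.0 m: V₃ = 26.8 × (237.0/140.0)^0.1805 = 26.8 × 1.0997 = 29.4717 m/s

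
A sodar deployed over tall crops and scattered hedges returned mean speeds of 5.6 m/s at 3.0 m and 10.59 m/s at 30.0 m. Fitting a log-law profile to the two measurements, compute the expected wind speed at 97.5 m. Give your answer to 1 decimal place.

13.1 m/s

Log law: V ∝ ln(z/z₀). From the pair, with r = V₁/V₂ = 0.52880,
ln z₀ = (ln z₁ − r·ln z₂)/(1 − r) = (1.0986 − 0.52880×3.4012)/0.47120 = -1.4855 → z₀ = 0.2264 m
V₃ = V₁ · ln(z₃/z₀)/ln(z₁/z₀) = 5.6 × 6.0653/2.5841 = 13.1443 m/s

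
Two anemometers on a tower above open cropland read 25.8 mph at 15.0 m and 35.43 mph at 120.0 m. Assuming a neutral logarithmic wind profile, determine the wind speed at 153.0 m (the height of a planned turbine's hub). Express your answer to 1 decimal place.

36.6 mph

Log law: V ∝ ln(z/z₀). From the pair, with r = V₁/V₂ = 0.72820,
ln z₀ = (ln z₁ − r·ln z₂)/(1 − r) = (2.7081 − 0.72820×4.7875)/0.27180 = -2.8630 → z₀ = 0.05709 m
V₃ = V₁ · ln(z₃/z₀)/ln(z₁/z₀) = 25.8 × 7.8935/5.5711 = 36.5551 mph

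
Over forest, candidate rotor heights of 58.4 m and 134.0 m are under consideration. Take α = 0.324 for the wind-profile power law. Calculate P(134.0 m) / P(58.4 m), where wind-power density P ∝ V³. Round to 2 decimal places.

2.24

Speed ratio: V_B/V_A = (z_B/z_A)^α = (134.0/58.4)^0.324 = (2.2945)^0.324 = 1.30877
Power-density ratio: P_B/P_A = (V_B/V_A)³ = (1.30877)³ = 2.24178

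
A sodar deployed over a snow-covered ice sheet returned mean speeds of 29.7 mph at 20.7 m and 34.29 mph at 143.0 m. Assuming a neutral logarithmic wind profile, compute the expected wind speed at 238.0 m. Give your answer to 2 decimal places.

Log law: V ∝ ln(z/z₀). From the pair, with r = V₁/V₂ = 0.86614,
ln z₀ = (ln z₁ − r·ln z₂)/(1 − r) = (3.0301 − 0.86614×4.9628)/0.13386 = -9.4756 → z₀ = 0.00007670 m
V₃ = V₁ · ln(z₃/z₀)/ln(z₁/z₀) = 29.7 × 14.9479/12.5058 = 35.4998 mph

35.50 mph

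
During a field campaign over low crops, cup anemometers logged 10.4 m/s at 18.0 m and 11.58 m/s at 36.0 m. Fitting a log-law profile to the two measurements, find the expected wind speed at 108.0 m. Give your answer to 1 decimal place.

Log law: V ∝ ln(z/z₀). From the pair, with r = V₁/V₂ = 0.89810,
ln z₀ = (ln z₁ − r·ln z₂)/(1 − r) = (2.8904 − 0.89810×3.5835)/0.10190 = -3.2187 → z₀ = 0.04001 m
V₃ = V₁ · ln(z₃/z₀)/ln(z₁/z₀) = 10.4 × 7.9009/6.1091 = 13.4503 m/s

13.5 m/s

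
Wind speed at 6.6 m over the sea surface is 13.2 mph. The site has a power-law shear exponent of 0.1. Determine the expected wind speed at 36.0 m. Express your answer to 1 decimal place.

15.6 mph

Power-law profile: V₂ = V₁ · (z₂/z₁)^α
V₂ = 13.2 × (36.0/6.6)^0.1 = 13.2 × (5.4545)^0.1
    = 13.2 × 1.1849 = 15.6405 mph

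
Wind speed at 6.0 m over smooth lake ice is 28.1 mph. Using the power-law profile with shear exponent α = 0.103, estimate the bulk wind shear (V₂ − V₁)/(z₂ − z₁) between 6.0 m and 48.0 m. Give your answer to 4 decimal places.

Power law: V₂ = V₁ · (z₂/z₁)^α = 28.1 × (8.0000)^0.103 = 34.8116 mph
ΔV/Δz = (34.8116 − 28.1)/(48.0 − 6.0) = 6.7116/42.0000 = 0.15980 mph/m

0.1598 mph/m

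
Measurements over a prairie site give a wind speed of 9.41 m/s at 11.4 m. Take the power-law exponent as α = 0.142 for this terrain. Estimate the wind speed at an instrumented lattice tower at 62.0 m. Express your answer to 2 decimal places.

Power-law profile: V₂ = V₁ · (z₂/z₁)^α
V₂ = 9.41 × (62.0/11.4)^0.142 = 9.41 × (5.4386)^0.142
    = 9.41 × 1.2719 = 11.9682 m/s

11.97 m/s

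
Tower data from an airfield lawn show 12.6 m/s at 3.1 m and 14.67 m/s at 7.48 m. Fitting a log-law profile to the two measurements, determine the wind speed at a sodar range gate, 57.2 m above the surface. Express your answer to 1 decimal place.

Log law: V ∝ ln(z/z₀). From the pair, with r = V₁/V₂ = 0.85890,
ln z₀ = (ln z₁ − r·ln z₂)/(1 − r) = (1.1314 − 0.85890×2.0122)/0.14110 = -4.2302 → z₀ = 0.01455 m
V₃ = V₁ · ln(z₃/z₀)/ln(z₁/z₀) = 12.6 × 8.2767/5.3616 = 19.4508 m/s

19.5 m/s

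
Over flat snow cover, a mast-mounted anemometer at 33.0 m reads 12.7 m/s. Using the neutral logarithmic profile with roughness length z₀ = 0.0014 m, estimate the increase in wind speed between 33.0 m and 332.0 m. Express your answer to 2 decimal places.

2.91 m/s

Log law: V₂ = V₁ · ln(z₂/z₀)/ln(z₁/z₀) = 12.7 × 12.3764/10.0678 = 15.6122 m/s
ΔV = 15.6122 − 12.7 = 2.9122 m/s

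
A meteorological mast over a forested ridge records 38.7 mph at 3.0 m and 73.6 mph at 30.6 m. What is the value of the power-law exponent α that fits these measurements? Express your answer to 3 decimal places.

Power law: V₂/V₁ = (z₂/z₁)^α ⇒ α = ln(V₂/V₁) / ln(z₂/z₁)
α = ln(73.6/38.7) / ln(30.6/3.0) = ln(1.9018) / ln(10.2000)
  = 0.64281 / 2.32239 = 0.27679

α ≈ 0.277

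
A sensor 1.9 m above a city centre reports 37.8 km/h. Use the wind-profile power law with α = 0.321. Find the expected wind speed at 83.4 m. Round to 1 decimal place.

Power-law profile: V₂ = V₁ · (z₂/z₁)^α
V₂ = 37.8 × (83.4/1.9)^0.321 = 37.8 × (43.8947)^0.321
    = 37.8 × 3.3668 = 127.2642 km/h

127.3 km/h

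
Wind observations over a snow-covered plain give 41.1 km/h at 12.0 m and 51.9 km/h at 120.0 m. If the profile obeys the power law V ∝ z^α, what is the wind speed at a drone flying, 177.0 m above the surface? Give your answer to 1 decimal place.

54.0 km/h

First find α: α = ln(V₂/V₁)/ln(z₂/z₁) = ln(51.9/41.1)/ln(120.0/12.0) = 0.23331/2.30259 = 0.1013
Extrapolate from 120.0 m to 177.0 m: V₃ = 51.9 × (177.0/120.0)^0.1013 = 51.9 × 1.0402 = 53.9847 km/h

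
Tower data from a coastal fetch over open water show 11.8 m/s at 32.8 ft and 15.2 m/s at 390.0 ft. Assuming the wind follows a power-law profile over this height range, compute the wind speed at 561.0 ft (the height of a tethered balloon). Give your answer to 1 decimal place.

First find α: α = ln(V₂/V₁)/ln(z₂/z₁) = ln(15.2/11.8)/ln(390.0/32.8) = 0.25320/2.47572 = 0.1023
Extrapolate from 390.0 ft to 561.0 ft: V₃ = 15.2 × (561.0/390.0)^0.1023 = 15.2 × 1.0379 = 15.7758 m/s

15.8 m/s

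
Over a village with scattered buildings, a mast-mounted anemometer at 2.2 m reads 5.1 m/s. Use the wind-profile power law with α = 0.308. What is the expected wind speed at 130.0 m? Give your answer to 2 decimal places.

17.91 m/s

Power-law profile: V₂ = V₁ · (z₂/z₁)^α
V₂ = 5.1 × (130.0/2.2)^0.308 = 5.1 × (59.0909)^0.308
    = 5.1 × 3.5126 = 17.9142 m/s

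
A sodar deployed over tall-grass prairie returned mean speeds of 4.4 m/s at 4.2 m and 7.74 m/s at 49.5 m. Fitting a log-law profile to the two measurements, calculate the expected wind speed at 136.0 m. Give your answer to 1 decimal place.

9.1 m/s

Log law: V ∝ ln(z/z₀). From the pair, with r = V₁/V₂ = 0.56848,
ln z₀ = (ln z₁ − r·ln z₂)/(1 − r) = (1.4351 − 0.56848×3.9020)/0.43152 = -1.8147 → z₀ = 0.1629 m
V₃ = V₁ · ln(z₃/z₀)/ln(z₁/z₀) = 4.4 × 6.7274/3.2498 = 9.1084 m/s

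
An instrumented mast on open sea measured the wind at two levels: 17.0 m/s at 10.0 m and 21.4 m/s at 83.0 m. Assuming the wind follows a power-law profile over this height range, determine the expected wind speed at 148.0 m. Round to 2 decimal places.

22.79 m/s

First find α: α = ln(V₂/V₁)/ln(z₂/z₁) = ln(21.4/17.0)/ln(83.0/10.0) = 0.23018/2.11626 = 0.1088
Extrapolate from 83.0 m to 148.0 m: V₃ = 21.4 × (148.0/83.0)^0.1088 = 21.4 × 1.0649 = 22.7895 m/s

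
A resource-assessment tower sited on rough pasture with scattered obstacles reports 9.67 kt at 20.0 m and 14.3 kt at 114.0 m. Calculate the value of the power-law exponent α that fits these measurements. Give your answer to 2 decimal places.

α ≈ 0.22

Power law: V₂/V₁ = (z₂/z₁)^α ⇒ α = ln(V₂/V₁) / ln(z₂/z₁)
α = ln(14.3/9.67) / ln(114.0/20.0) = ln(1.4788) / ln(5.7000)
  = 0.39123 / 1.74047 = 0.22479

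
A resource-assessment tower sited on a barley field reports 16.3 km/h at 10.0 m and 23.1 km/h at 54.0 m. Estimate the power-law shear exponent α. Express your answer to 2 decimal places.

α ≈ 0.21

Power law: V₂/V₁ = (z₂/z₁)^α ⇒ α = ln(V₂/V₁) / ln(z₂/z₁)
α = ln(23.1/16.3) / ln(54.0/10.0) = ln(1.4172) / ln(5.4000)
  = 0.34867 / 1.68640 = 0.20675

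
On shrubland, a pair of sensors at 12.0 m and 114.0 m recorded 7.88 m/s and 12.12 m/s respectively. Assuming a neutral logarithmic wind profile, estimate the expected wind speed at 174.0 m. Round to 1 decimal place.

Log law: V ∝ ln(z/z₀). From the pair, with r = V₁/V₂ = 0.65017,
ln z₀ = (ln z₁ − r·ln z₂)/(1 − r) = (2.4849 − 0.65017×4.7362)/0.34983 = -1.6991 → z₀ = 0.1828 m
V₃ = V₁ · ln(z₃/z₀)/ln(z₁/z₀) = 7.88 × 6.8582/4.1840 = 12.9164 m/s

12.9 m/s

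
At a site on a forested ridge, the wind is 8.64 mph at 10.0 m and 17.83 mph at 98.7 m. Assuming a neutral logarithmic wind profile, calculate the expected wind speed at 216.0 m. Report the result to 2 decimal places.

Log law: V ∝ ln(z/z₀). From the pair, with r = V₁/V₂ = 0.48458,
ln z₀ = (ln z₁ − r·ln z₂)/(1 − r) = (2.3026 − 0.48458×4.5921)/0.51542 = 0.1501 → z₀ = 1.162 m
V₃ = V₁ · ln(z₃/z₀)/ln(z₁/z₀) = 8.64 × 5.2252/2.1525 = 20.9737 mph

20.97 mph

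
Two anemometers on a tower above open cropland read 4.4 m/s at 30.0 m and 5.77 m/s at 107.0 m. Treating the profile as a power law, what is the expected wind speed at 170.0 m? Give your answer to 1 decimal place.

6.4 m/s

First find α: α = ln(V₂/V₁)/ln(z₂/z₁) = ln(5.77/4.4)/ln(107.0/30.0) = 0.27107/1.27163 = 0.2132
Extrapolate from 107.0 m to 170.0 m: V₃ = 5.77 × (170.0/107.0)^0.2132 = 5.77 × 1.1037 = 6.3685 m/s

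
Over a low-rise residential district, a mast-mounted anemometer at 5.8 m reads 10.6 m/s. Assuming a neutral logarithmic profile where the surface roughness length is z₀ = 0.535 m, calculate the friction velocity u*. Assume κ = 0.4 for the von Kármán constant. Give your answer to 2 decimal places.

Log law: V(z) = (u*/κ) · ln(z/z₀) ⇒ u* = κ · V / ln(z/z₀)
u* = 0.4 × 10.6 / ln(5.8/0.535) = 0.4 × 10.6 / 2.3833
   = 4.2400 / 2.3833 = 1.7790 m/s

u* ≈ 1.78 m/s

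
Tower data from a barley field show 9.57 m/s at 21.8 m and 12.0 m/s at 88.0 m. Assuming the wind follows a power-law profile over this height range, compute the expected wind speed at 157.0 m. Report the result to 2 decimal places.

First find α: α = ln(V₂/V₁)/ln(z₂/z₁) = ln(12.0/9.57)/ln(88.0/21.8) = 0.22627/1.39543 = 0.1622
Extrapolate from 88.0 m to 157.0 m: V₃ = 12.0 × (157.0/88.0)^0.1622 = 12.0 × 1.0984 = 13.1810 m/s

13.18 m/s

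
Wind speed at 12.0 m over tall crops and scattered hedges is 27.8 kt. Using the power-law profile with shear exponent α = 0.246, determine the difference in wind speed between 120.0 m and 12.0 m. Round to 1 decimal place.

21.2 kt

Power law: V₂ = V₁ · (z₂/z₁)^α = 27.8 × (10.0000)^0.246 = 48.9829 kt
ΔV = 48.9829 − 27.8 = 21.1829 kt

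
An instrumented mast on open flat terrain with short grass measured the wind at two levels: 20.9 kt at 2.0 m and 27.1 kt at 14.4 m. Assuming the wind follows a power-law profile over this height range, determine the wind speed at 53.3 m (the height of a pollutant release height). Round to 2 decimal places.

32.19 kt

First find α: α = ln(V₂/V₁)/ln(z₂/z₁) = ln(27.1/20.9)/ln(14.4/2.0) = 0.25978/1.97408 = 0.1316
Extrapolate from 14.4 m to 53.3 m: V₃ = 27.1 × (53.3/14.4)^0.1316 = 27.1 × 1.1879 = 32.1932 kt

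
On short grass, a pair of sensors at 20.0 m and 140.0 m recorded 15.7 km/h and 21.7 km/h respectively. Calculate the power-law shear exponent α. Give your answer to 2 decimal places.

Power law: V₂/V₁ = (z₂/z₁)^α ⇒ α = ln(V₂/V₁) / ln(z₂/z₁)
α = ln(21.7/15.7) / ln(140.0/20.0) = ln(1.3822) / ln(7.0000)
  = 0.32365 / 1.94591 = 0.16632

α ≈ 0.17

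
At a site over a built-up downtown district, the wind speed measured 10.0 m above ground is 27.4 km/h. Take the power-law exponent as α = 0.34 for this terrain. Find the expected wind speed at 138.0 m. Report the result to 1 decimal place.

66.9 km/h

Power-law profile: V₂ = V₁ · (z₂/z₁)^α
V₂ = 27.4 × (138.0/10.0)^0.34 = 27.4 × (13.8000)^0.34
    = 27.4 × 2.4410 = 66.8820 km/h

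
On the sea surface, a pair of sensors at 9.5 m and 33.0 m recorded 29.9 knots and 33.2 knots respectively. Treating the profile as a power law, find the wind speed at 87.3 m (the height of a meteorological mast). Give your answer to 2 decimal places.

36.03 knots

First find α: α = ln(V₂/V₁)/ln(z₂/z₁) = ln(33.2/29.9)/ln(33.0/9.5) = 0.10469/1.24522 = 0.0841
Extrapolate from 33.0 m to 87.3 m: V₃ = 33.2 × (87.3/33.0)^0.0841 = 33.2 × 1.0852 = 36.0296 knots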